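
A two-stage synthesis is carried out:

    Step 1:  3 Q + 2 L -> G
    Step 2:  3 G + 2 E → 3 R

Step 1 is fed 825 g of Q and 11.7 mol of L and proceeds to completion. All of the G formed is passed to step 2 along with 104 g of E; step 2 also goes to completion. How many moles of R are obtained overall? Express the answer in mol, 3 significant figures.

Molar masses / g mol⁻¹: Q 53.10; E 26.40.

5.18 mol

Step 1:
n(Q) = 825.0 / 53.10 = 15.54 mol
n(L) = 11.70 mol
n/ν → Q: 5.180, L: 5.850; Q is limiting.
n(G) produced = (1/3) × 15.54 = 5.180 mol
Step 2:
n(G) available = 5.180 mol
n(E) = 104.0 / 26.40 = 3.939 mol
n/ν → G: 1.727, E: 1.970; G is limiting.
n(R) = (3/3) × 5.180 = 5.180 mol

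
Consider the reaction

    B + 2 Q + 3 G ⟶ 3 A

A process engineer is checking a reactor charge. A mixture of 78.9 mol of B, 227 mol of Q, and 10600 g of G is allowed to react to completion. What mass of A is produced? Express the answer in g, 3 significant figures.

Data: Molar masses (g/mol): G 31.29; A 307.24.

n(B) = 78.90 mol
n(Q) = 227.0 mol
n(G) = 10600 / 31.29 = 338.8 mol
n/ν → B: 78.90, Q: 113.5, G: 112.9; B is limiting.
n(A) = (3/1) × 78.90 = 236.7 mol
mass = 236.7 × 307.24 = 72720 g

72700 g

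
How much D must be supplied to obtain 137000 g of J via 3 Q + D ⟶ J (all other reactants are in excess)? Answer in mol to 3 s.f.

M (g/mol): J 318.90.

n(J) = 137000 / 318.90 = 429.6 mol
n(D) = (1/1) × 429.6 = 429.6 mol

430 mol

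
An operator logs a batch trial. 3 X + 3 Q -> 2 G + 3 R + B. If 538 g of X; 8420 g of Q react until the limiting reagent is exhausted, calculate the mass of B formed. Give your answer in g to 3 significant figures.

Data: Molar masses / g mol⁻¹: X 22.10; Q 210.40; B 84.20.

n(X) = 538.0 / 22.10 = 24.34 mol
n(Q) = 8420 / 210.40 = 40.02 mol
n/ν for X = 24.34/3 = 8.113
n/ν for Q = 40.02/3 = 13.34
Smallest n/ν is X → limiting reagent.
n(B) = (1/3) × 24.34 = 8.113 mol
mass = 8.113 × 84.20 = 683.1 g

683 g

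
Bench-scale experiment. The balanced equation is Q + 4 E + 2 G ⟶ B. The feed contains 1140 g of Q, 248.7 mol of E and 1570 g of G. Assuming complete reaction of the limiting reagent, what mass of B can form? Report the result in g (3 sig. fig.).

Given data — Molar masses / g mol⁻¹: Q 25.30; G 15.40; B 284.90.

12800 g

n(Q) = 1140 / 25.30 = 45.06 mol
n(E) = 248.7 mol
n(G) = 1570 / 15.40 = 101.9 mol
n/ν for Q = 45.06/1 = 45.06
n/ν for E = 248.7/4 = 62.18
n/ν for G = 101.9/2 = 50.95
Smallest n/ν is Q → limiting reagent.
n(B) = (1/1) × 45.06 = 45.06 mol
mass = 45.06 × 284.90 = 12840 g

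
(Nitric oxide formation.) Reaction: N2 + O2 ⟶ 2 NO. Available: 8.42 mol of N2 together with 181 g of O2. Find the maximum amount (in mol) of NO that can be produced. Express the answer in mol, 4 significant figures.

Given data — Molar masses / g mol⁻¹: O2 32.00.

n(N2) = 8.420 mol
n(O2) = 181.0 / 32.00 = 5.656 mol
n/ν for N2 = 8.420/1 = 8.420
n/ν for O2 = 5.656/1 = 5.656
Smallest n/ν is O2 → limiting reagent.
n(NO) = (2/1) × 5.656 = 11.31 mol

11.31 mol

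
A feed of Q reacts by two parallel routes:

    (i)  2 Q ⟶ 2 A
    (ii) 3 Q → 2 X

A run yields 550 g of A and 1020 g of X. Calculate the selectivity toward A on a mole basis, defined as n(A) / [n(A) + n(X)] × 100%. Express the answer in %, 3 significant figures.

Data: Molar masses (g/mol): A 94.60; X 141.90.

44.7 %

n(A) = 550 / 94.60 = 5.814 mol
n(X) = 1020 / 141.90 = 7.188 mol
selectivity = 5.814/(5.814+7.188) × 100 = 44.72 %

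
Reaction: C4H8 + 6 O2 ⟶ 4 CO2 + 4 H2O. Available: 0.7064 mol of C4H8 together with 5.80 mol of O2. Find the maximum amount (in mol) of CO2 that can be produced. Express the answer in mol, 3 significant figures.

n(C4H8) = 0.7064 mol
n(O2) = 5.800 mol
n/ν for C4H8 = 0.7064/1 = 0.7064
n/ν for O2 = 5.800/6 = 0.9667
Smallest n/ν is C4H8 → limiting reagent.
n(CO2) = (4/1) × 0.7064 = 2.826 mol

2.83 mol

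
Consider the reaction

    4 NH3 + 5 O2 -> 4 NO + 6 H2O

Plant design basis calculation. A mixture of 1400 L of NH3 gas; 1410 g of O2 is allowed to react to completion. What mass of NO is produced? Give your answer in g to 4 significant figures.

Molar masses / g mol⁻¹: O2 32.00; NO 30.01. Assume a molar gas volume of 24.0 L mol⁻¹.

1058 g

n(NH3) = 1400 / 24.0 = 58.33 mol
n(O2) = 1410 / 32.00 = 44.06 mol
n/ν for NH3 = 58.33/4 = 14.58
n/ν for O2 = 44.06/5 = 8.812
Smallest n/ν is O2 → limiting reagent.
n(NO) = (4/5) × 44.06 = 35.25 mol
mass = 35.25 × 30.01 = 1058 g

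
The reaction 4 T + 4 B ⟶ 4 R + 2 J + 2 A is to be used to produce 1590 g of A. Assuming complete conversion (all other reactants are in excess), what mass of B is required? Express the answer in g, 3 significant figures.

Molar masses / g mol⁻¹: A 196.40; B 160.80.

2600 g

n(A) = 1590 / 196.40 = 8.096 mol
n(B) = (4/2) × 8.096 = 16.19 mol
mass = 16.19 × 160.80 = 2603 g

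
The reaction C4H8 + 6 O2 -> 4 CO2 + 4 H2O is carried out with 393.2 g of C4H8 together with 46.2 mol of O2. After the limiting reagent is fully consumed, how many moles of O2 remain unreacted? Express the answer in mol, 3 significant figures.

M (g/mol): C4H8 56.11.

4.15 mol

n(C4H8) = 393.2 / 56.11 = 7.008 mol
n(O2) = 46.20 mol
n/ν for C4H8 = 7.008/1 = 7.008
n/ν for O2 = 46.20/6 = 7.700
Smallest n/ν is C4H8 → limiting reagent.
O2 consumed = (6/1) × 7.008 = 42.05 mol
O2 remaining = 46.20 − 42.05 = 4.150 mol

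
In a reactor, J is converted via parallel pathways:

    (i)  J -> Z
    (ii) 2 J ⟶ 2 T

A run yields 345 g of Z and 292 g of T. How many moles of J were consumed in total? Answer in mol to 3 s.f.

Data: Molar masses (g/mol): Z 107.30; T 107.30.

5.94 mol

n(Z) = 345 / 107.30 = 3.215 mol
n(T) = 292 / 107.30 = 2.721 mol
n(J) via (i) = (1/1)×3.215 = 3.215 mol
n(J) via (ii) = (2/2)×2.721 = 2.721 mol
total n(J) = 3.215 + 2.721 = 5.936 mol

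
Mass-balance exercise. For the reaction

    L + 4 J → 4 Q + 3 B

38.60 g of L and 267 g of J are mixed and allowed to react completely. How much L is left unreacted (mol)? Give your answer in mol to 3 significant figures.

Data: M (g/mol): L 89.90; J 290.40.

0.200 mol

n(L) = 38.60 / 89.90 = 0.4294 mol
n(J) = 267.0 / 290.40 = 0.9194 mol
n/ν for L = 0.4294/1 = 0.4294
n/ν for J = 0.9194/4 = 0.2299
Smallest n/ν is J → limiting reagent.
L consumed = (1/4) × 0.9194 = 0.2299 mol
L remaining = 0.4294 − 0.2299 = 0.1995 mol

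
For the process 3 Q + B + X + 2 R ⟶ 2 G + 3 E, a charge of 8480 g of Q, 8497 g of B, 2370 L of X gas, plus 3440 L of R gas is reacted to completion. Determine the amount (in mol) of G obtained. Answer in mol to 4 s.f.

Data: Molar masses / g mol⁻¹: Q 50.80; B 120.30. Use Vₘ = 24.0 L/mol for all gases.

111.3 mol

n(Q) = 8480 / 50.80 = 166.9 mol
n(B) = 8497 / 120.30 = 70.63 mol
n(X) = 2370 / 24.0 = 98.75 mol
n(R) = 3440 / 24.0 = 143.3 mol
n/ν for Q = 166.9/3 = 55.63
n/ν for B = 70.63/1 = 70.63
n/ν for X = 98.75/1 = 98.75
n/ν for R = 143.3/2 = 71.65
Smallest n/ν is Q → limiting reagent.
n(G) = (2/3) × 166.9 = 111.3 mol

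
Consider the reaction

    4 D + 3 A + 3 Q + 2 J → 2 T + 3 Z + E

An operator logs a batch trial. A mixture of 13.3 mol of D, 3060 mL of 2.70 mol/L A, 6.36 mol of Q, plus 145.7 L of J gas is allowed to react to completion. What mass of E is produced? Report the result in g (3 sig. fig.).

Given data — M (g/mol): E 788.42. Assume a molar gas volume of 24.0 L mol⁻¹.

1670 g

n(D) = 13.30 mol
n(A) = 2.70 × 3060/1000 = 8.262 mol
n(Q) = 6.360 mol
n(J) = 145.7 / 24.0 = 6.071 mol
n/ν for D = 13.30/4 = 3.325
n/ν for A = 8.262/3 = 2.754
n/ν for Q = 6.360/3 = 2.120
n/ν for J = 6.071/2 = 3.036
Smallest n/ν is Q → limiting reagent.
n(E) = (1/3) × 6.360 = 2.120 mol
mass = 2.120 × 788.42 = 1671 g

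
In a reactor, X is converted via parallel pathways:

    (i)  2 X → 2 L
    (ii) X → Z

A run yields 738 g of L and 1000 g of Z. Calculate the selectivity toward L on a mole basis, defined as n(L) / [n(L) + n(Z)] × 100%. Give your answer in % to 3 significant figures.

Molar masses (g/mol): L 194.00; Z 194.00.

42.5 %

n(L) = 738 / 194.00 = 3.804 mol
n(Z) = 1000 / 194.00 = 5.155 mol
selectivity = 3.804/(3.804+5.155) × 100 = 42.46 %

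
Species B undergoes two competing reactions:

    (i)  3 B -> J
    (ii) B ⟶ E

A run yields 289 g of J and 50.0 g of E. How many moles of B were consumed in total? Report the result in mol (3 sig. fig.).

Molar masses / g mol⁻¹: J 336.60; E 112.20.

3.02 mol

n(J) = 289 / 336.60 = 0.8586 mol
n(E) = 50.0 / 112.20 = 0.4456 mol
n(B) via (i) = (3/1)×0.8586 = 2.576 mol
n(B) via (ii) = (1/1)×0.4456 = 0.4456 mol
total n(B) = 2.576 + 0.4456 = 3.022 mol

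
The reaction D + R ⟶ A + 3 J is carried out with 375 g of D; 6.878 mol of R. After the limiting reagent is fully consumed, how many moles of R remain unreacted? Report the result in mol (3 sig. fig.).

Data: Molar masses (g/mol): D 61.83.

n(D) = 375.0 / 61.83 = 6.065 mol
n(R) = 6.878 mol
n/ν for D = 6.065/1 = 6.065
n/ν for R = 6.878/1 = 6.878
Smallest n/ν is D → limiting reagent.
R consumed = (1/1) × 6.065 = 6.065 mol
R remaining = 6.878 − 6.065 = 0.8130 mol

0.813 mol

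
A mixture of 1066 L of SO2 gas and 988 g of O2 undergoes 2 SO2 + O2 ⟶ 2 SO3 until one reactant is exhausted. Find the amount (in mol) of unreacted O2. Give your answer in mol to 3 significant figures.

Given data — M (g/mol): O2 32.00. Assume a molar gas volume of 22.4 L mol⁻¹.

n(SO2) = 1066 / 22.4 = 47.59 mol
n(O2) = 988.0 / 32.00 = 30.88 mol
n/ν → SO2: 23.80, O2: 30.88; SO2 is limiting.
O2 consumed = (1/2) × 47.59 = 23.80 mol
O2 remaining = 30.88 − 23.80 = 7.080 mol

7.08 mol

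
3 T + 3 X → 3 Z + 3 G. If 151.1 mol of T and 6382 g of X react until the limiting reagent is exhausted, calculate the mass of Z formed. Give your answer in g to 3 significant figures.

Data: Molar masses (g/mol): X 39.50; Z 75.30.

n(T) = 151.1 mol
n(X) = 6382 / 39.50 = 161.6 mol
n/ν for T = 151.1/3 = 50.37
n/ν for X = 161.6/3 = 53.87
Smallest n/ν is T → limiting reagent.
n(Z) = (3/3) × 151.1 = 151.1 mol
mass = 151.1 × 75.30 = 11380 g

11400 g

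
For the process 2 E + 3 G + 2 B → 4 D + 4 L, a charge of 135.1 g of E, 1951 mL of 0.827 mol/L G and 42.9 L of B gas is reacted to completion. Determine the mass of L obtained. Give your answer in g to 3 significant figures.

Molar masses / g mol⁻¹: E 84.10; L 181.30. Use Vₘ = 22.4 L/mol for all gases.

n(E) = 135.1 / 84.10 = 1.606 mol
n(G) = 0.827 × 1951/1000 = 1.613 mol
n(B) = 42.90 / 22.4 = 1.915 mol
n/ν for E = 1.606/2 = 0.8030
n/ν for G = 1.613/3 = 0.5377
n/ν for B = 1.915/2 = 0.9575
Smallest n/ν is G → limiting reagent.
n(L) = (4/3) × 1.613 = 2.151 mol
mass = 2.151 × 181.30 = 390.0 g

390 g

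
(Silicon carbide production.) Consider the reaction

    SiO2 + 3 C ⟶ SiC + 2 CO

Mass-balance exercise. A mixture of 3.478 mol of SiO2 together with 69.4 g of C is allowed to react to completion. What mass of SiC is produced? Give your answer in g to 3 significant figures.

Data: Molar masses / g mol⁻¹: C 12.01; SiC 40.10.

n(SiO2) = 3.478 mol
n(C) = 69.40 / 12.01 = 5.779 mol
n/ν for SiO2 = 3.478/1 = 3.478
n/ν for C = 5.779/3 = 1.926
Smallest n/ν is C → limiting reagent.
n(SiC) = (1/3) × 5.779 = 1.926 mol
mass = 1.926 × 40.10 = 77.23 g

77.2 g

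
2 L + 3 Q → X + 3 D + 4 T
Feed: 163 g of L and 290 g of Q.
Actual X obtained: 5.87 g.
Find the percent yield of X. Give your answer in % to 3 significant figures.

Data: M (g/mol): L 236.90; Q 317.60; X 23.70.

81.4 %

n(L) = 163.0 / 236.90 = 0.6881 mol
n(Q) = 290.0 / 317.60 = 0.9131 mol
n/ν → L: 0.3441, Q: 0.3044; Q is limiting.
theoretical n(X) = (1/3) × 0.9131 = 0.3044 mol → 7.214 g
% yield = 5.87 / 7.214 × 100 = 81.37 %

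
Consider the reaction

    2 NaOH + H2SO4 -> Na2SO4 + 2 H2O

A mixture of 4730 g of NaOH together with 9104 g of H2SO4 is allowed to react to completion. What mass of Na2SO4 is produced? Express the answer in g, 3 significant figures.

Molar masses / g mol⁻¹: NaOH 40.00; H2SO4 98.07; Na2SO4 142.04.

8400 g

n(NaOH) = 4730 / 40.00 = 118.3 mol
n(H2SO4) = 9104 / 98.07 = 92.83 mol
n/ν → NaOH: 59.15, H2SO4: 92.83; NaOH is limiting.
n(Na2SO4) = (1/2) × 118.3 = 59.15 mol
mass = 59.15 × 142.04 = 8402 g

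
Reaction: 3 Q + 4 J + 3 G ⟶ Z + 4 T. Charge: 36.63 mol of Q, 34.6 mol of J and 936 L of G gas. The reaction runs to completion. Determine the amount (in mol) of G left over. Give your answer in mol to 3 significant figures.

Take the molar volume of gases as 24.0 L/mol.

13.1 mol

n(Q) = 36.63 mol
n(J) = 34.60 mol
n(G) = 936.0 / 24.0 = 39.00 mol
n/ν for Q = 36.63/3 = 12.21
n/ν for J = 34.60/4 = 8.650
n/ν for G = 39.00/3 = 13.00
Smallest n/ν is J → limiting reagent.
G consumed = (3/4) × 34.60 = 25.95 mol
G remaining = 39.00 − 25.95 = 13.05 mol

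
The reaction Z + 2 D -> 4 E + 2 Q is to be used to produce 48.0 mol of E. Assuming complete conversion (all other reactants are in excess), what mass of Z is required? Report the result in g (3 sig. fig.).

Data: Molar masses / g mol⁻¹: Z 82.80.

994 g

n(E) = 48.00 mol
n(Z) = (1/4) × 48.00 = 12.00 mol
mass = 12.00 × 82.80 = 993.6 g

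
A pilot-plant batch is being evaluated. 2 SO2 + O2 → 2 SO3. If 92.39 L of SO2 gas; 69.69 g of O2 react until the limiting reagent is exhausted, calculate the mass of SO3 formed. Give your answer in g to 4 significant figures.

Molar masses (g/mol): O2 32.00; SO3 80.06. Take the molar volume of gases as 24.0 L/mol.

n(SO2) = 92.39 / 24.0 = 3.850 mol
n(O2) = 69.69 / 32.00 = 2.178 mol
n/ν for SO2 = 3.850/2 = 1.925
n/ν for O2 = 2.178/1 = 2.178
Smallest n/ν is SO2 → limiting reagent.
n(SO3) = (2/2) × 3.850 = 3.850 mol
mass = 3.850 × 80.06 = 308.2 g

308.2 g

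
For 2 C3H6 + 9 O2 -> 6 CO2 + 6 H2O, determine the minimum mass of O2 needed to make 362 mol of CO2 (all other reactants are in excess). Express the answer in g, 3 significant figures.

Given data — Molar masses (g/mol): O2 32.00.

n(CO2) = 362.0 mol
n(O2) = (9/6) × 362.0 = 543.0 mol
mass = 543.0 × 32.00 = 17380 g

17400 g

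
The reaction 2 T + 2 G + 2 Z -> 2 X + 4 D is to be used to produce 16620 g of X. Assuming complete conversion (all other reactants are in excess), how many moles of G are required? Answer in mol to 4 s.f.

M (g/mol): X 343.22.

n(X) = 16620 / 343.22 = 48.42 mol
n(G) = (2/2) × 48.42 = 48.42 mol

48.42 mol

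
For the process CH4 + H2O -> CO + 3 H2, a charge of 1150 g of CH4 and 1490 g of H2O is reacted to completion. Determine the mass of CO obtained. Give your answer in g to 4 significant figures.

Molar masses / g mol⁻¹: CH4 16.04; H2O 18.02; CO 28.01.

2008 g

n(CH4) = 1150 / 16.04 = 71.70 mol
n(H2O) = 1490 / 18.02 = 82.69 mol
n/ν for CH4 = 71.70/1 = 71.70
n/ν for H2O = 82.69/1 = 82.69
Smallest n/ν is CH4 → limiting reagent.
n(CO) = (1/1) × 71.70 = 71.70 mol
mass = 71.70 × 28.01 = 2008 g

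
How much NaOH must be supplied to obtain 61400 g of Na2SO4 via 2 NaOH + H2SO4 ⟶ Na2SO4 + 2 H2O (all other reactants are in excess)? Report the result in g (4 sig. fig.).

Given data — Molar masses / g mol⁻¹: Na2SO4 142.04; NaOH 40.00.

n(Na2SO4) = 61400 / 142.04 = 432.3 mol
n(NaOH) = (2/1) × 432.3 = 864.6 mol
mass = 864.6 × 40.00 = 34580 g

34580 g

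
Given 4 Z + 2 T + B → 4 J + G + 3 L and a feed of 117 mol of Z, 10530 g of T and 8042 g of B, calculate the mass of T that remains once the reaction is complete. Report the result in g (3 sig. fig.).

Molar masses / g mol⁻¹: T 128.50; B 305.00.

n(Z) = 117.0 mol
n(T) = 10530 / 128.50 = 81.95 mol
n(B) = 8042 / 305.00 = 26.37 mol
n/ν for Z = 117.0/4 = 29.25
n/ν for T = 81.95/2 = 40.98
n/ν for B = 26.37/1 = 26.37
Smallest n/ν is B → limiting reagent.
T consumed = (2/1) × 26.37 = 52.74 mol
T remaining = 81.95 − 52.74 = 29.21 mol
mass = 29.21 × 128.50 = 3753 g

3750 g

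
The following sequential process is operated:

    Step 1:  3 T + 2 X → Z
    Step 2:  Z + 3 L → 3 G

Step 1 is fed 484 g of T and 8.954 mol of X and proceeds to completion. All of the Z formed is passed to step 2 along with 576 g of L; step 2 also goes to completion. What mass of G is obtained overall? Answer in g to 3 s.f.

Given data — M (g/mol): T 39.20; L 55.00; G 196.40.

Step 1:
n(T) = 484.0 / 39.20 = 12.35 mol
n(X) = 8.954 mol
n/ν for T = 12.35/3 = 4.117
n/ν for X = 8.954/2 = 4.477
Smallest n/ν is T → limiting reagent.
n(Z) produced = (1/3) × 12.35 = 4.117 mol
Step 2:
n(Z) available = 4.117 mol
n(L) = 576.0 / 55.00 = 10.47 mol
n/ν for Z = 4.117/1 = 4.117
n/ν for L = 10.47/3 = 3.490
Smallest n/ν is L → limiting reagent.
n(G) = (3/3) × 10.47 = 10.47 mol
mass = 10.47 × 196.40 = 2056 g

2060 g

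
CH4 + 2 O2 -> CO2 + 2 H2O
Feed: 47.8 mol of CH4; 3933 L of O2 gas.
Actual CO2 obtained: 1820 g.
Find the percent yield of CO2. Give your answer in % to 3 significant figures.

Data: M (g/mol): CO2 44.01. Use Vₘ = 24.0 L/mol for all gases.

86.5 %

n(CH4) = 47.80 mol
n(O2) = 3933 / 24.0 = 163.9 mol
n/ν for CH4 = 47.80/1 = 47.80
n/ν for O2 = 163.9/2 = 81.95
Smallest n/ν is CH4 → limiting reagent.
theoretical n(CO2) = (1/1) × 47.80 = 47.80 mol → 2104 g
% yield = 1820 / 2104 × 100 = 86.50 %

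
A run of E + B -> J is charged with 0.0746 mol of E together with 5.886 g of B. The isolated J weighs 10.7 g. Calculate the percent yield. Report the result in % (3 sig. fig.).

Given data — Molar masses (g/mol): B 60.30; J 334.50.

n(E) = 0.07460 mol
n(B) = 5.886 / 60.30 = 0.09761 mol
n/ν for E = 0.07460/1 = 0.07460
n/ν for B = 0.09761/1 = 0.09761
Smallest n/ν is E → limiting reagent.
theoretical n(J) = (1/1) × 0.07460 = 0.07460 mol → 24.95 g
% yield = 10.7 / 24.95 × 100 = 42.89 %

42.9 %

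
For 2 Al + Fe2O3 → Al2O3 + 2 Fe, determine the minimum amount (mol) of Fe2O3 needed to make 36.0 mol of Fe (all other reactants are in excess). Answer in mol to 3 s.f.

18.0 mol

n(Fe) = 36.00 mol
n(Fe2O3) = (1/2) × 36.00 = 18.00 mol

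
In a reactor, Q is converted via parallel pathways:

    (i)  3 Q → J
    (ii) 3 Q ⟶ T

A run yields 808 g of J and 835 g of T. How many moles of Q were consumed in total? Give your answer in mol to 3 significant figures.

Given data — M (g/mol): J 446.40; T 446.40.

11.0 mol

n(J) = 808 / 446.40 = 1.810 mol
n(T) = 835 / 446.40 = 1.871 mol
n(Q) via (i) = (3/1)×1.810 = 5.430 mol
n(Q) via (ii) = (3/1)×1.871 = 5.613 mol
total n(Q) = 5.430 + 5.613 = 11.04 mol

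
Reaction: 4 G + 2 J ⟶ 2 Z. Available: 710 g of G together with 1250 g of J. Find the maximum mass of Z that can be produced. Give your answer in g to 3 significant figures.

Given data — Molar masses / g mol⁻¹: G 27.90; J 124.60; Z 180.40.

1810 g

n(G) = 710.0 / 27.90 = 25.45 mol
n(J) = 1250 / 124.60 = 10.03 mol
n/ν → G: 6.363, J: 5.015; J is limiting.
n(Z) = (2/2) × 10.03 = 10.03 mol
mass = 10.03 × 180.40 = 1809 g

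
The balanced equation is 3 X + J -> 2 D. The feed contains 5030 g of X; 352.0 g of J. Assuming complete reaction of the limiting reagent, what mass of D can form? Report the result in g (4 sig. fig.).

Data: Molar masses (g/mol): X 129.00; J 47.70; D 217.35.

3208 g

n(X) = 5030 / 129.00 = 38.99 mol
n(J) = 352.0 / 47.70 = 7.379 mol
n/ν for X = 38.99/3 = 13.00
n/ν for J = 7.379/1 = 7.379
Smallest n/ν is J → limiting reagent.
n(D) = (2/1) × 7.379 = 14.76 mol
mass = 14.76 × 217.35 = 3208 g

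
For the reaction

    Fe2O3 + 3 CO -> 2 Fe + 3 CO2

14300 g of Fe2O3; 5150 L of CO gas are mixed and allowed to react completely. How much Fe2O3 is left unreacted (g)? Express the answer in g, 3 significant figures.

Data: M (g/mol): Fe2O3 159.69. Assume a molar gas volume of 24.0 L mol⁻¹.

n(Fe2O3) = 14300 / 159.69 = 89.55 mol
n(CO) = 5150 / 24.0 = 214.6 mol
n/ν for Fe2O3 = 89.55/1 = 89.55
n/ν for CO = 214.6/3 = 71.53
Smallest n/ν is CO → limiting reagent.
Fe2O3 consumed = (1/3) × 214.6 = 71.53 mol
Fe2O3 remaining = 89.55 − 71.53 = 18.02 mol
mass = 18.02 × 159.69 = 2878 g

2880 g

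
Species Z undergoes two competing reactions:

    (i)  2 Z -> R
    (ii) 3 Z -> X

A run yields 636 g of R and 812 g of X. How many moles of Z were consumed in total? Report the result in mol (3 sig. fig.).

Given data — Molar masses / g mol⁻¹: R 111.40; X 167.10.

n(R) = 636 / 111.40 = 5.709 mol
n(X) = 812 / 167.10 = 4.859 mol
n(Z) via (i) = (2/1)×5.709 = 11.42 mol
n(Z) via (ii) = (3/1)×4.859 = 14.58 mol
total n(Z) = 11.42 + 14.58 = 26.00 mol

26.0 mol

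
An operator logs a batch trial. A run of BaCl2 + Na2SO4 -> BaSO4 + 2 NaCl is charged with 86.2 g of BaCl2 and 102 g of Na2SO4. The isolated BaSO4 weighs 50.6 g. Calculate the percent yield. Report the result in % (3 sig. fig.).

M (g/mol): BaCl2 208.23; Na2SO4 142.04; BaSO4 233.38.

52.4 %

n(BaCl2) = 86.20 / 208.23 = 0.4140 mol
n(Na2SO4) = 102.0 / 142.04 = 0.7181 mol
n/ν → BaCl2: 0.4140, Na2SO4: 0.7181; BaCl2 is limiting.
theoretical n(BaSO4) = (1/1) × 0.4140 = 0.4140 mol → 96.62 g
% yield = 50.6 / 96.62 × 100 = 52.37 %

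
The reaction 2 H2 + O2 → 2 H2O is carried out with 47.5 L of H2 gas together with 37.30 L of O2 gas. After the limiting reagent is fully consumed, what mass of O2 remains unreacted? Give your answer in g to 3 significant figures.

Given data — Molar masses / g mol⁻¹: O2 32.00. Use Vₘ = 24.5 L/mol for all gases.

17.7 g

n(H2) = 47.50 / 24.5 = 1.939 mol
n(O2) = 37.30 / 24.5 = 1.522 mol
n/ν for H2 = 1.939/2 = 0.9695
n/ν for O2 = 1.522/1 = 1.522
Smallest n/ν is H2 → limiting reagent.
O2 consumed = (1/2) × 1.939 = 0.9695 mol
O2 remaining = 1.522 − 0.9695 = 0.5525 mol
mass = 0.5525 × 32.00 = 17.68 g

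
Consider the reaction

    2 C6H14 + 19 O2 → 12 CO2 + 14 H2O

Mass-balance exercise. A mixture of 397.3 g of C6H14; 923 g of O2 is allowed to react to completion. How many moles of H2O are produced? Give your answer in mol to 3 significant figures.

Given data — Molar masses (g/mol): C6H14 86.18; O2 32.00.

21.3 mol

n(C6H14) = 397.3 / 86.18 = 4.610 mol
n(O2) = 923.0 / 32.00 = 28.84 mol
n/ν → C6H14: 2.305, O2: 1.518; O2 is limiting.
n(H2O) = (14/19) × 28.84 = 21.25 mol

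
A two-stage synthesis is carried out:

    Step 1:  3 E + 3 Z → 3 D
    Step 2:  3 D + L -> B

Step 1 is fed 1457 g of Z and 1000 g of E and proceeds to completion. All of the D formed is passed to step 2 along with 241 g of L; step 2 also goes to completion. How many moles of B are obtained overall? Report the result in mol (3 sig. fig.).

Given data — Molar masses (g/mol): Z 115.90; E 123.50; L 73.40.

Step 1:
n(Z) = 1457 / 115.90 = 12.57 mol
n(E) = 1000 / 123.50 = 8.097 mol
n/ν → Z: 4.190, E: 2.699; E is limiting.
n(D) produced = (3/3) × 8.097 = 8.097 mol
Step 2:
n(D) available = 8.097 mol
n(L) = 241.0 / 73.40 = 3.283 mol
n/ν → D: 2.699, L: 3.283; D is limiting.
n(B) = (1/3) × 8.097 = 2.699 mol

2.70 mol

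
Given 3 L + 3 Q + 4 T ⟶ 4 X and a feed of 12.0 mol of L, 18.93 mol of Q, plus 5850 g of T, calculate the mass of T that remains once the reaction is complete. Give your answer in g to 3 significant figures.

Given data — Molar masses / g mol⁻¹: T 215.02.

n(L) = 12.00 mol
n(Q) = 18.93 mol
n(T) = 5850 / 215.02 = 27.21 mol
n/ν → L: 4.000, Q: 6.310, T: 6.803; L is limiting.
T consumed = (4/3) × 12.00 = 16.00 mol
T remaining = 27.21 − 16.00 = 11.21 mol
mass = 11.21 × 215.02 = 2410 g

2410 g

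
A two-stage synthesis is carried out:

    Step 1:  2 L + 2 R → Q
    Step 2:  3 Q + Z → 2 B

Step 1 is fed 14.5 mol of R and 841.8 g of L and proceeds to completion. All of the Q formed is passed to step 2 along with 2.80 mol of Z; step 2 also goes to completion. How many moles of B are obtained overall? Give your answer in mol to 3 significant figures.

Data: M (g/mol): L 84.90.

Step 1:
n(R) = 14.50 mol
n(L) = 841.8 / 84.90 = 9.915 mol
n/ν for R = 14.50/2 = 7.250
n/ν for L = 9.915/2 = 4.958
Smallest n/ν is L → limiting reagent.
n(Q) produced = (1/2) × 9.915 = 4.958 mol
Step 2:
n(Q) available = 4.958 mol
n(Z) = 2.800 mol
n/ν for Q = 4.958/3 = 1.653
n/ν for Z = 2.800/1 = 2.800
Smallest n/ν is Q → limiting reagent.
n(B) = (2/3) × 4.958 = 3.305 mol

3.31 mol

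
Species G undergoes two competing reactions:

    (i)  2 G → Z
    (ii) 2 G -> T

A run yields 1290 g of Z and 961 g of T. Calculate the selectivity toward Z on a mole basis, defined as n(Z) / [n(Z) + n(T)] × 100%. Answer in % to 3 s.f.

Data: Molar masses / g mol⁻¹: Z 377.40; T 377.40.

57.3 %

n(Z) = 1290 / 377.40 = 3.418 mol
n(T) = 961 / 377.40 = 2.546 mol
selectivity = 3.418/(3.418+2.546) × 100 = 57.31 %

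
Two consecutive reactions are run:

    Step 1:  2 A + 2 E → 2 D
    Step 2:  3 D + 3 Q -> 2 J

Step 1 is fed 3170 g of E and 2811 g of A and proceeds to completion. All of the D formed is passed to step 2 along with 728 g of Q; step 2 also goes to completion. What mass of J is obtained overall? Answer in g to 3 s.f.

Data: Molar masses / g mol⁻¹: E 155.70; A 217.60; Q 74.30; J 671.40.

Step 1:
n(E) = 3170 / 155.70 = 20.36 mol
n(A) = 2811 / 217.60 = 12.92 mol
n/ν → E: 10.18, A: 6.460; A is limiting.
n(D) produced = (2/2) × 12.92 = 12.92 mol
Step 2:
n(D) available = 12.92 mol
n(Q) = 728.0 / 74.30 = 9.798 mol
n/ν → D: 4.307, Q: 3.266; Q is limiting.
n(J) = (2/3) × 9.798 = 6.532 mol
mass = 6.532 × 671.40 = 4386 g

4390 g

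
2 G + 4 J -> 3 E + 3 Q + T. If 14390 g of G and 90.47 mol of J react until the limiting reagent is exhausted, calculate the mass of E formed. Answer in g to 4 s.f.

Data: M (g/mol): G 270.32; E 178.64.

12120 g

n(G) = 14390 / 270.32 = 53.23 mol
n(J) = 90.47 mol
n/ν for G = 53.23/2 = 26.62
n/ν for J = 90.47/4 = 22.62
Smallest n/ν is J → limiting reagent.
n(E) = (3/4) × 90.47 = 67.85 mol
mass = 67.85 × 178.64 = 12120 g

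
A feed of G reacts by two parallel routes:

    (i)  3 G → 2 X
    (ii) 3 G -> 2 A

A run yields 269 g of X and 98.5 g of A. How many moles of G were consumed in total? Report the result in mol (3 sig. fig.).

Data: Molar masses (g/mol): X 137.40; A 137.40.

n(X) = 269 / 137.40 = 1.958 mol
n(A) = 98.5 / 137.40 = 0.7169 mol
n(G) via (i) = (3/2)×1.958 = 2.937 mol
n(G) via (ii) = (3/2)×0.7169 = 1.075 mol
total n(G) = 2.937 + 1.075 = 4.012 mol

4.01 mol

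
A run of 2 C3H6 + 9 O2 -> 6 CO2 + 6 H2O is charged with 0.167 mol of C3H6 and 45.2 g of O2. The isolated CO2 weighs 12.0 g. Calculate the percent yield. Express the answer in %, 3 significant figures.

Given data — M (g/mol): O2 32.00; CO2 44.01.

n(C3H6) = 0.1670 mol
n(O2) = 45.20 / 32.00 = 1.413 mol
n/ν for C3H6 = 0.1670/2 = 0.08350
n/ν for O2 = 1.413/9 = 0.1570
Smallest n/ν is C3H6 → limiting reagent.
theoretical n(CO2) = (6/2) × 0.1670 = 0.5010 mol → 22.05 g
% yield = 12.0 / 22.05 × 100 = 54.42 %

54.4 %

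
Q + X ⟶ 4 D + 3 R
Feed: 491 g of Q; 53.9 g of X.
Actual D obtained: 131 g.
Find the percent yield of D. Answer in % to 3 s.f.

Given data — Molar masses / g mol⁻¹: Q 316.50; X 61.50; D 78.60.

n(Q) = 491.0 / 316.50 = 1.551 mol
n(X) = 53.90 / 61.50 = 0.8764 mol
n/ν for Q = 1.551/1 = 1.551
n/ν for X = 0.8764/1 = 0.8764
Smallest n/ν is X → limiting reagent.
theoretical n(D) = (4/1) × 0.8764 = 3.506 mol → 275.6 g
% yield = 131 / 275.6 × 100 = 47.53 %

47.5 %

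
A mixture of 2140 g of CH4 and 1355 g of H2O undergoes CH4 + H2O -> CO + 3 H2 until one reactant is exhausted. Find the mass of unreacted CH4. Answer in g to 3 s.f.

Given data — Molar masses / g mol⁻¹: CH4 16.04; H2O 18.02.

n(CH4) = 2140 / 16.04 = 133.4 mol
n(H2O) = 1355 / 18.02 = 75.19 mol
n/ν for CH4 = 133.4/1 = 133.4
n/ν for H2O = 75.19/1 = 75.19
Smallest n/ν is H2O → limiting reagent.
CH4 consumed = (1/1) × 75.19 = 75.19 mol
CH4 remaining = 133.4 − 75.19 = 58.21 mol
mass = 58.21 × 16.04 = 933.7 g

934 g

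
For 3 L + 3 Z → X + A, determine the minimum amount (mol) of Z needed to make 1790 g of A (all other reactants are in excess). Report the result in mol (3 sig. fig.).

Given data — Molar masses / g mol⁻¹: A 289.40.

18.6 mol

n(A) = 1790 / 289.40 = 6.185 mol
n(Z) = (3/1) × 6.185 = 18.56 mol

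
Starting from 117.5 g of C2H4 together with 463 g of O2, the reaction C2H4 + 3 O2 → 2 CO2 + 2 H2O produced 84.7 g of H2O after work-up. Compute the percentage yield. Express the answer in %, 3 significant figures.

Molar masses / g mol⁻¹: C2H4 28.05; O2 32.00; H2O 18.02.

56.1 %

n(C2H4) = 117.5 / 28.05 = 4.189 mol
n(O2) = 463.0 / 32.00 = 14.47 mol
n/ν for C2H4 = 4.189/1 = 4.189
n/ν for O2 = 14.47/3 = 4.823
Smallest n/ν is C2H4 → limiting reagent.
theoretical n(H2O) = (2/1) × 4.189 = 8.378 mol → 151.0 g
% yield = 84.7 / 151.0 × 100 = 56.09 %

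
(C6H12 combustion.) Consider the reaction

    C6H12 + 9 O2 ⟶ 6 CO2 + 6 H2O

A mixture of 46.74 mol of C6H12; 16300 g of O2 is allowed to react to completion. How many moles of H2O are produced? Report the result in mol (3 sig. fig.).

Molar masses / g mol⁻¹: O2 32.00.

280 mol

n(C6H12) = 46.74 mol
n(O2) = 16300 / 32.00 = 509.4 mol
n/ν for C6H12 = 46.74/1 = 46.74
n/ν for O2 = 509.4/9 = 56.60
Smallest n/ν is C6H12 → limiting reagent.
n(H2O) = (6/1) × 46.74 = 280.4 mol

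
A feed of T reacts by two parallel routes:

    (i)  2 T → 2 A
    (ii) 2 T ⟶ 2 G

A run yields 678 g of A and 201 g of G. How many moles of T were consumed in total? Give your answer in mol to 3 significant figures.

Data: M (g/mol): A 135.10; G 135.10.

6.51 mol

n(A) = 678 / 135.10 = 5.019 mol
n(G) = 201 / 135.10 = 1.488 mol
n(T) via (i) = (2/2)×5.019 = 5.019 mol
n(T) via (ii) = (2/2)×1.488 = 1.488 mol
total n(T) = 5.019 + 1.488 = 6.507 mol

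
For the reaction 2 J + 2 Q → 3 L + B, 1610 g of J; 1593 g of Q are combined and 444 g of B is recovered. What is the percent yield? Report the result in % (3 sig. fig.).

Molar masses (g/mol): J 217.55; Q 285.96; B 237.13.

n(J) = 1610 / 217.55 = 7.401 mol
n(Q) = 1593 / 285.96 = 5.571 mol
n/ν for J = 7.401/2 = 3.701
n/ν for Q = 5.571/2 = 2.786
Smallest n/ν is Q → limiting reagent.
theoretical n(B) = (1/2) × 5.571 = 2.786 mol → 660.6 g
% yield = 444 / 660.6 × 100 = 67.21 %

67.2 %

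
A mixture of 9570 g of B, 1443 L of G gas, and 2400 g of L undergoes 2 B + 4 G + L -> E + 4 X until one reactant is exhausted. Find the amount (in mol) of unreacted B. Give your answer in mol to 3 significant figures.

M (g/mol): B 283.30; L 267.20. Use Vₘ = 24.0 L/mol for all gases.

n(B) = 9570 / 283.30 = 33.78 mol
n(G) = 1443 / 24.0 = 60.13 mol
n(L) = 2400 / 267.20 = 8.982 mol
n/ν for B = 33.78/2 = 16.89
n/ν for G = 60.13/4 = 15.03
n/ν for L = 8.982/1 = 8.982
Smallest n/ν is L → limiting reagent.
B consumed = (2/1) × 8.982 = 17.96 mol
B remaining = 33.78 − 17.96 = 15.82 mol

15.8 mol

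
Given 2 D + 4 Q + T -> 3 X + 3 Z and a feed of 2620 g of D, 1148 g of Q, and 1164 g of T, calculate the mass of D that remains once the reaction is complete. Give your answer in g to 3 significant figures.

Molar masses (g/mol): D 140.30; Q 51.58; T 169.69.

1060 g

n(D) = 2620 / 140.30 = 18.67 mol
n(Q) = 1148 / 51.58 = 22.26 mol
n(T) = 1164 / 169.69 = 6.860 mol
n/ν for D = 18.67/2 = 9.335
n/ν for Q = 22.26/4 = 5.565
n/ν for T = 6.860/1 = 6.860
Smallest n/ν is Q → limiting reagent.
D consumed = (2/4) × 22.26 = 11.13 mol
D remaining = 18.67 − 11.13 = 7.540 mol
mass = 7.540 × 140.30 = 1058 g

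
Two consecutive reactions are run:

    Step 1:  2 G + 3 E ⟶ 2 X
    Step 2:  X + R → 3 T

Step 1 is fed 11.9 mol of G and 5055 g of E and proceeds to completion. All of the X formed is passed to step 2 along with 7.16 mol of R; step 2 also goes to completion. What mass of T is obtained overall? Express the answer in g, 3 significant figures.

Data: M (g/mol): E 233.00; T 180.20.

Step 1:
n(G) = 11.90 mol
n(E) = 5055 / 233.00 = 21.70 mol
n/ν for G = 11.90/2 = 5.950
n/ν for E = 21.70/3 = 7.233
Smallest n/ν is G → limiting reagent.
n(X) produced = (2/2) × 11.90 = 11.90 mol
Step 2:
n(X) available = 11.90 mol
n(R) = 7.160 mol
n/ν for X = 11.90/1 = 11.90
n/ν for R = 7.160/1 = 7.160
Smallest n/ν is R → limiting reagent.
n(T) = (3/1) × 7.160 = 21.48 mol
mass = 21.48 × 180.20 = 3871 g

3870 g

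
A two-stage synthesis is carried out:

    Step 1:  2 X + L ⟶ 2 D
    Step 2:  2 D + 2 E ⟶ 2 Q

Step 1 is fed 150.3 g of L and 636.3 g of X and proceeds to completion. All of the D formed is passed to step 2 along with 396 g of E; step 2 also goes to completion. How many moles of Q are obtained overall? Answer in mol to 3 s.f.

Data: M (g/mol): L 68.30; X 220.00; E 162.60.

2.44 mol

Step 1:
n(L) = 150.3 / 68.30 = 2.201 mol
n(X) = 636.3 / 220.00 = 2.892 mol
n/ν for L = 2.201/1 = 2.201
n/ν for X = 2.892/2 = 1.446
Smallest n/ν is X → limiting reagent.
n(D) produced = (2/2) × 2.892 = 2.892 mol
Step 2:
n(D) available = 2.892 mol
n(E) = 396.0 / 162.60 = 2.435 mol
n/ν for D = 2.892/2 = 1.446
n/ν for E = 2.435/2 = 1.218
Smallest n/ν is E → limiting reagent.
n(Q) = (2/2) × 2.435 = 2.435 mol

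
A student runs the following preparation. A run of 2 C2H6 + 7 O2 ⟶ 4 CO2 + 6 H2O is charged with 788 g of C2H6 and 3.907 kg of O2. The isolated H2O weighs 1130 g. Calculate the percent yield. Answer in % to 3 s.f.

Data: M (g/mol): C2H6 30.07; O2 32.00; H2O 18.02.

n(C2H6) = 788.0 / 30.07 = 26.21 mol
n(O2) = 3.907×1000 / 32.00 = 122.1 mol
n/ν for C2H6 = 26.21/2 = 13.11
n/ν for O2 = 122.1/7 = 17.44
Smallest n/ν is C2H6 → limiting reagent.
theoretical n(H2O) = (6/2) × 26.21 = 78.63 mol → 1417 g
% yield = 1130 / 1417 × 100 = 79.75 %

79.8 %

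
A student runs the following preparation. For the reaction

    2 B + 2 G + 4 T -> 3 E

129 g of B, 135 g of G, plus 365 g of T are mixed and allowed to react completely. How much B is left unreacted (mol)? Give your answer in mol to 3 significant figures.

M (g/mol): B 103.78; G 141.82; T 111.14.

n(B) = 129.0 / 103.78 = 1.243 mol
n(G) = 135.0 / 141.82 = 0.9519 mol
n(T) = 365.0 / 111.14 = 3.284 mol
n/ν for B = 1.243/2 = 0.6215
n/ν for G = 0.9519/2 = 0.4760
n/ν for T = 3.284/4 = 0.8210
Smallest n/ν is G → limiting reagent.
B consumed = (2/2) × 0.9519 = 0.9519 mol
B remaining = 1.243 − 0.9519 = 0.2911 mol

0.291 mol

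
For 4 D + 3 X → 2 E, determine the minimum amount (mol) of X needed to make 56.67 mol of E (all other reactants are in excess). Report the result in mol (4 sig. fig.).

85.01 mol

n(E) = 56.67 mol
n(X) = (3/2) × 56.67 = 85.01 mol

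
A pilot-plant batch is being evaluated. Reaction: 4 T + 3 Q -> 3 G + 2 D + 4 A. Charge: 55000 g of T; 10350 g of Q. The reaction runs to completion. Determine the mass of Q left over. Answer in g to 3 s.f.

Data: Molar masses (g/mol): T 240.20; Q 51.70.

1470 g

n(T) = 55000 / 240.20 = 229.0 mol
n(Q) = 10350 / 51.70 = 200.2 mol
n/ν → T: 57.25, Q: 66.73; T is limiting.
Q consumed = (3/4) × 229.0 = 171.8 mol
Q remaining = 200.2 − 171.8 = 28.40 mol
mass = 28.40 × 51.70 = 1468 g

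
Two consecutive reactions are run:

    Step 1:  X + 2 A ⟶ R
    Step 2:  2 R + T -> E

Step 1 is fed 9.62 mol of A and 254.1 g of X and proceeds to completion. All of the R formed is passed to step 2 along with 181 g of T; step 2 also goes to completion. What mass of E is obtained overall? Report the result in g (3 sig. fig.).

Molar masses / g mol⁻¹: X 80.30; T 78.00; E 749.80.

Step 1:
n(A) = 9.620 mol
n(X) = 254.1 / 80.30 = 3.164 mol
n/ν → A: 4.810, X: 3.164; X is limiting.
n(R) produced = (1/1) × 3.164 = 3.164 mol
Step 2:
n(R) available = 3.164 mol
n(T) = 181.0 / 78.00 = 2.321 mol
n/ν → R: 1.582, T: 2.321; R is limiting.
n(E) = (1/2) × 3.164 = 1.582 mol
mass = 1.582 × 749.80 = 1186 g

1190 g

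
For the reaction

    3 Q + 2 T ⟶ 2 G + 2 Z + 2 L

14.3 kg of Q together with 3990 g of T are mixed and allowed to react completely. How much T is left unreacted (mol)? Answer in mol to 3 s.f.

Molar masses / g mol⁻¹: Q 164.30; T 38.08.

46.8 mol

n(Q) = 14.30×1000 / 164.30 = 87.04 mol
n(T) = 3990 / 38.08 = 104.8 mol
n/ν for Q = 87.04/3 = 29.01
n/ν for T = 104.8/2 = 52.40
Smallest n/ν is Q → limiting reagent.
T consumed = (2/3) × 87.04 = 58.03 mol
T remaining = 104.8 − 58.03 = 46.77 mol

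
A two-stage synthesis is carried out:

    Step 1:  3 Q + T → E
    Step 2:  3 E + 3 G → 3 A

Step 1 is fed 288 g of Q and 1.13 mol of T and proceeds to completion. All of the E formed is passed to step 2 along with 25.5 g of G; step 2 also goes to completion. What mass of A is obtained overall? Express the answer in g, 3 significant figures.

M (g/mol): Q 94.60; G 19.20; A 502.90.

510 g

Step 1:
n(Q) = 288.0 / 94.60 = 3.044 mol
n(T) = 1.130 mol
n/ν for Q = 3.044/3 = 1.015
n/ν for T = 1.130/1 = 1.130
Smallest n/ν is Q → limiting reagent.
n(E) produced = (1/3) × 3.044 = 1.015 mol
Step 2:
n(E) available = 1.015 mol
n(G) = 25.50 / 19.20 = 1.328 mol
n/ν for E = 1.015/3 = 0.3383
n/ν for G = 1.328/3 = 0.4427
Smallest n/ν is E → limiting reagent.
n(A) = (3/3) × 1.015 = 1.015 mol
mass = 1.015 × 502.90 = 510.4 g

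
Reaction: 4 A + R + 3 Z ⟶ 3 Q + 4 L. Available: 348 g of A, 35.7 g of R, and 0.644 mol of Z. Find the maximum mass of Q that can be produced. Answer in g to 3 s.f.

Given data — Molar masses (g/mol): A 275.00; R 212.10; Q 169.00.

85.3 g

n(A) = 348.0 / 275.00 = 1.265 mol
n(R) = 35.70 / 212.10 = 0.1683 mol
n(Z) = 0.6440 mol
n/ν for A = 1.265/4 = 0.3163
n/ν for R = 0.1683/1 = 0.1683
n/ν for Z = 0.6440/3 = 0.2147
Smallest n/ν is R → limiting reagent.
n(Q) = (3/1) × 0.1683 = 0.5049 mol
mass = 0.5049 × 169.00 = 85.33 g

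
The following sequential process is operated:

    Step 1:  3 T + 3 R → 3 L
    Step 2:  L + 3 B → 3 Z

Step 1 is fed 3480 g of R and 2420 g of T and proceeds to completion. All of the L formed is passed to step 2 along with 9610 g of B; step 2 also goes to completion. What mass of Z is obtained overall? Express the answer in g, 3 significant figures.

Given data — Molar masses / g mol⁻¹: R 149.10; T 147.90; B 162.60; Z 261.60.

12800 g

Step 1:
n(R) = 3480 / 149.10 = 23.34 mol
n(T) = 2420 / 147.90 = 16.36 mol
n/ν for R = 23.34/3 = 7.780
n/ν for T = 16.36/3 = 5.453
Smallest n/ν is T → limiting reagent.
n(L) produced = (3/3) × 16.36 = 16.36 mol
Step 2:
n(L) available = 16.36 mol
n(B) = 9610 / 162.60 = 59.10 mol
n/ν for L = 16.36/1 = 16.36
n/ν for B = 59.10/3 = 19.70
Smallest n/ν is L → limiting reagent.
n(Z) = (3/1) × 16.36 = 49.08 mol
mass = 49.08 × 261.60 = 12840 g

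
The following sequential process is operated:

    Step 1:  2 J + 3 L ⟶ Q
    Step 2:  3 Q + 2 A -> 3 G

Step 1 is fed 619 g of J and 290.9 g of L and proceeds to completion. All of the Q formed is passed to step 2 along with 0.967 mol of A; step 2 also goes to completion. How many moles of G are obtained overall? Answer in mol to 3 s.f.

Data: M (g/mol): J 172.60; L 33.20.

Step 1:
n(J) = 619.0 / 172.60 = 3.586 mol
n(L) = 290.9 / 33.20 = 8.762 mol
n/ν for J = 3.586/2 = 1.793
n/ν for L = 8.762/3 = 2.921
Smallest n/ν is J → limiting reagent.
n(Q) produced = (1/2) × 3.586 = 1.793 mol
Step 2:
n(Q) available = 1.793 mol
n(A) = 0.9670 mol
n/ν for Q = 1.793/3 = 0.5977
n/ν for A = 0.9670/2 = 0.4835
Smallest n/ν is A → limiting reagent.
n(G) = (3/2) × 0.9670 = 1.451 mol

1.45 mol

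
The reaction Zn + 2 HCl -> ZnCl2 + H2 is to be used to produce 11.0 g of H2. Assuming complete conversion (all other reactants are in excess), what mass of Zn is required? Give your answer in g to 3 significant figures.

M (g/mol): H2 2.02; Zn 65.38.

356 g

n(H2) = 11.0 / 2.02 = 5.446 mol
n(Zn) = (1/1) × 5.446 = 5.446 mol
mass = 5.446 × 65.38 = 356.1 g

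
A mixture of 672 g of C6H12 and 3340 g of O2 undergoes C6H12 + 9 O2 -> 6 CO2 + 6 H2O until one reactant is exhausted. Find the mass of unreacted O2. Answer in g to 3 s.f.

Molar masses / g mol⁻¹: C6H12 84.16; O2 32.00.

1040 g

n(C6H12) = 672.0 / 84.16 = 7.985 mol
n(O2) = 3340 / 32.00 = 104.4 mol
n/ν for C6H12 = 7.985/1 = 7.985
n/ν for O2 = 104.4/9 = 11.60
Smallest n/ν is C6H12 → limiting reagent.
O2 consumed = (9/1) × 7.985 = 71.87 mol
O2 remaining = 104.4 − 71.87 = 32.53 mol
mass = 32.53 × 32.00 = 1041 g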